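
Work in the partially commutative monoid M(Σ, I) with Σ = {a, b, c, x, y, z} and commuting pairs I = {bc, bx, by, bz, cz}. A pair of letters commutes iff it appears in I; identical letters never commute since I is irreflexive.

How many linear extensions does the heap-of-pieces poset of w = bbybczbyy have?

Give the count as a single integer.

drop 0:b onto floor
drop 1:b onto {0:b}
drop 2:y onto floor
drop 3:b onto {1:b}
drop 4:c onto {2:y}
drop 5:z onto {2:y}
drop 6:b onto {3:b}
drop 7:y onto {4:c, 5:z}
drop 8:y onto {7:y}
ground layer = {0:b, 2:y}
drop-orders for the pieces not yet dropped (sum over which currently-grounded one goes next):
  1 to go: {6} 1  {8} 1
  2 to go: {3,6} 1  {6,8} 2  {7,8} 1
  3 to go: {1,3,6} 1  {3,6,8} 3  {4,7,8} 1  {5,7,8} 1  {6,7,8} 3
  4 to go: {0,1,3,6} 1  {1,3,6,8} 4  {3,6,7,8} 6  {4,5,7,8} 2  {4,6,7,8} 4  {5,6,7,8} 4
  5 to go: {0,1,3,6,8} 5  {1,3,6,7,8} 10  {2,4,5,7,8} 2  {3,4,6,7,8} 10  {3,5,6,7,8} 10  {4,5,6,7,8} 10
  6 to go: {0,1,3,6,7,8} 15  {1,3,4,6,7,8} 20  {1,3,5,6,7,8} 20  {2,4,5,6,7,8} 12  {3,4,5,6,7,8} 30
  7 to go: {0,1,3,4,6,7,8} 35  {0,1,3,5,6,7,8} 35  {1,3,4,5,6,7,8} 70  {2,3,4,5,6,7,8} 42
  if 0:b drops first: 112 orders
  if 2:y drops first: 140 orders
heap linearizations: 252

252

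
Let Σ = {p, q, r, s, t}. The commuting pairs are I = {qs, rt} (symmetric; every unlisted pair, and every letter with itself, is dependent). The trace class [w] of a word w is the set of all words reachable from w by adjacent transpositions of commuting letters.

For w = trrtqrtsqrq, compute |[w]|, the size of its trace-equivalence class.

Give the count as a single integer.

0(t) covers ∅
1(r) covers ∅
2(r) covers 1:r
3(t) covers 0:t
4(q) covers 2:r, 3:t
5(r) covers 4:q
6(t) covers 4:q
7(s) covers 5:r, 6:t
8(q) covers 5:r, 6:t
9(r) covers 7:s, 8:q
10(q) covers 9:r
floor of heap: 0:t, 1:r
completions by unplaced set U, small U first (add the entries for U minus each lowest piece of U):
  |U|=1: {10}:1
  |U|=2: {9,10}:1
  |U|=3: {7,9,10}:1  {8,9,10}:1
  |U|=4: {7,8,9,10}:2
  |U|=5: {5,7,8,9,10}:2  {6,7,8,9,10}:2
  |U|=6: {5,6,7,8,9,10}:4
  |U|=7: {4,5,6,7,8,9,10}:4
  |U|=8: {2,4,5,6,7,8,9,10}:4  {3,4,5,6,7,8,9,10}:4
  |U|=9: {0,3,4,5,6,7,8,9,10}:4  {1,2,4,5,6,7,8,9,10}:4  {2,3,4,5,6,7,8,9,10}:8
  start at 0(t): 12
  start at 1(r): 12
sum over floor = 24

24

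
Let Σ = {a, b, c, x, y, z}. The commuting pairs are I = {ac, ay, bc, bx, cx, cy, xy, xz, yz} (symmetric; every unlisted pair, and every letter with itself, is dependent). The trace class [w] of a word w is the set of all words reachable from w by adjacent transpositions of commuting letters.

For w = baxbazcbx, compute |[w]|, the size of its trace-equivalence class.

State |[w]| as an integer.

#0=b has no predecessor
#1=a depends on [0:b]
#2=x depends on [1:a]
#3=b depends on [1:a]
#4=a depends on [2:x, 3:b]
#5=z depends on [4:a]
#6=c depends on [5:z]
#7=b depends on [5:z]
#8=x depends on [4:a]
sources: [0:b]
N(rest) = Σ N(rest − s) over sources s of rest; N(one piece) = 1:
  size 1 → [6]=1  [7]=1  [8]=1
  size 2 → [6,7]=2  [6,8]=2  [7,8]=2
  size 3 → [5,6,7]=2  [6,7,8]=6
  size 4 → [5,6,7,8]=8
  size 5 → [4,5,6,7,8]=8
  size 6 → [2,4,5,6,7,8]=8  [3,4,5,6,7,8]=8
  size 7 → [2,3,4,5,6,7,8]=16
  first=0(b) contributes 16

16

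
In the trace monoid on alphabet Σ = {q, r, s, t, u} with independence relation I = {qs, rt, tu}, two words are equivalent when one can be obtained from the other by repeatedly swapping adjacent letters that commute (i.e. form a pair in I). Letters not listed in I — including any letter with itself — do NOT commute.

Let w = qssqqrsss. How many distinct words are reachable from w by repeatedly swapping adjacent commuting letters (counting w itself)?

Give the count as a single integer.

0(q) covers ∅
1(s) covers ∅
2(s) covers 1:s
3(q) covers 0:q
4(q) covers 3:q
5(r) covers 2:s, 4:q
6(s) covers 5:r
7(s) covers 6:s
8(s) covers 7:s
floor of heap: 0:q, 1:s
completions by unplaced set U, small U first (add the entries for U minus each lowest piece of U):
  |U|=1: {8}:1
  |U|=2: {7,8}:1
  |U|=3: {6,7,8}:1
  |U|=4: {5,6,7,8}:1
  |U|=5: {2,5,6,7,8}:1  {4,5,6,7,8}:1
  |U|=6: {1,2,5,6,7,8}:1  {2,4,5,6,7,8}:2  {3,4,5,6,7,8}:1
  |U|=7: {0,3,4,5,6,7,8}:1  {1,2,4,5,6,7,8}:3  {2,3,4,5,6,7,8}:3
  start at 0(q): 6
  start at 1(s): 4
sum over floor = 10

10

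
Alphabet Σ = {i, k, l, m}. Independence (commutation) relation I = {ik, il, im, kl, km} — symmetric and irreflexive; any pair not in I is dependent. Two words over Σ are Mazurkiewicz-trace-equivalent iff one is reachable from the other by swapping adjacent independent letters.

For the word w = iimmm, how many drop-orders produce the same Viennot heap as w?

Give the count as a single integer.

drop 0:i onto floor
drop 1:i onto {0:i}
drop 2:m onto floor
drop 3:m onto {2:m}
drop 4:m onto {3:m}
ground layer = {0:i, 2:m}
drop-orders for the pieces not yet dropped (sum over which currently-grounded one goes next):
  1 to go: {1} 1  {4} 1
  2 to go: {0,1} 1  {1,4} 2  {3,4} 1
  3 to go: {0,1,4} 3  {1,3,4} 3  {2,3,4} 1
  if 0:i drops first: 4 orders
  if 2:m drops first: 6 orders
heap linearizations: 10

10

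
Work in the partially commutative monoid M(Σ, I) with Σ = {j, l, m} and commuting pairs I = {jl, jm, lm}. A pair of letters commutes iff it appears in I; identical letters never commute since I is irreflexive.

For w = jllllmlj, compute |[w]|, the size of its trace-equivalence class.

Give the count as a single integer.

168

#0=j has no predecessor
#1=l has no predecessor
#2=l depends on [1:l]
#3=l depends on [2:l]
#4=l depends on [3:l]
#5=m has no predecessor
#6=l depends on [4:l]
#7=j depends on [0:j]
sources: [0:j, 1:l, 5:m]
N(rest) = Σ N(rest − s) over sources s of rest; N(one piece) = 1:
  size 1 → [5]=1  [6]=1  [7]=1
  size 2 → [0,7]=1  [4,6]=1  [5,6]=2  [5,7]=2  [6,7]=2
  size 3 → [0,5,7]=3  [0,6,7]=3  [3,4,6]=1  [4,5,6]=3  [4,6,7]=3  [5,6,7]=6
  size 4 → [0,4,6,7]=6  [0,5,6,7]=12  [2,3,4,6]=1  [3,4,5,6]=4  [3,4,6,7]=4  [4,5,6,7]=12
  size 5 → [0,3,4,6,7]=10  [0,4,5,6,7]=30  [1,2,3,4,6]=1  [2,3,4,5,6]=5  [2,3,4,6,7]=5  [3,4,5,6,7]=20
  size 6 → [0,2,3,4,6,7]=15  [0,3,4,5,6,7]=60  [1,2,3,4,5,6]=6  [1,2,3,4,6,7]=6  [2,3,4,5,6,7]=30
  first=0(j) contributes 42
  first=1(l) contributes 105
  first=5(m) contributes 21
|[w]| = 168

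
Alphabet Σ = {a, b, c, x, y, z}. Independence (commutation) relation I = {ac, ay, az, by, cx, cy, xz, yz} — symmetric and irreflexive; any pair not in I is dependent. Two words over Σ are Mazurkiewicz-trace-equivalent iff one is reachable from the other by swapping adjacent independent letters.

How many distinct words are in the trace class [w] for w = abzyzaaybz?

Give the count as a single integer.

drop 0:a onto floor
drop 1:b onto {0:a}
drop 2:z onto {1:b}
drop 3:y onto floor
drop 4:z onto {2:z}
drop 5:a onto {1:b}
drop 6:a onto {5:a}
drop 7:y onto {3:y}
drop 8:b onto {4:z, 6:a}
drop 9:z onto {8:b}
ground layer = {0:a, 3:y}
drop-orders for the pieces not yet dropped (sum over which currently-grounded one goes next):
  1 to go: {7} 1  {9} 1
  2 to go: {3,7} 1  {7,9} 2  {8,9} 1
  3 to go: {3,7,9} 3  {4,8,9} 1  {6,8,9} 1  {7,8,9} 3
  4 to go: {2,4,8,9} 1  {3,7,8,9} 6  {4,6,8,9} 2  {4,7,8,9} 4  {5,6,8,9} 1  {6,7,8,9} 4
  5 to go: {2,4,6,8,9} 3  {2,4,7,8,9} 5  {3,4,7,8,9} 10  {3,6,7,8,9} 10  {4,5,6,8,9} 3  {4,6,7,8,9} 10  {5,6,7,8,9} 5
  6 to go: {2,3,4,7,8,9} 15  {2,4,5,6,8,9} 6  {2,4,6,7,8,9} 18  {3,4,6,7,8,9} 30  {3,5,6,7,8,9} 15  {4,5,6,7,8,9} 18
  7 to go: {1,2,4,5,6,8,9} 6  {2,3,4,6,7,8,9} 63  {2,4,5,6,7,8,9} 42  {3,4,5,6,7,8,9} 63
  8 to go: {0,1,2,4,5,6,8,9} 6  {1,2,4,5,6,7,8,9} 48  {2,3,4,5,6,7,8,9} 168
  if 0:a drops first: 216 orders
  if 3:y drops first: 54 orders
heap linearizations: 270

270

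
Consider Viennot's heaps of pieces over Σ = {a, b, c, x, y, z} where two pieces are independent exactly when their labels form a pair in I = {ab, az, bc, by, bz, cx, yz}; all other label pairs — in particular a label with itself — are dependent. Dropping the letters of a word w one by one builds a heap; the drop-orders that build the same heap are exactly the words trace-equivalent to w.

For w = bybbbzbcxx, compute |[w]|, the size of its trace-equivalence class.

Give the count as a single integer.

196

#0=b has no predecessor
#1=y has no predecessor
#2=b depends on [0:b]
#3=b depends on [2:b]
#4=b depends on [3:b]
#5=z has no predecessor
#6=b depends on [4:b]
#7=c depends on [1:y, 5:z]
#8=x depends on [1:y, 5:z, 6:b]
#9=x depends on [8:x]
sources: [0:b, 1:y, 5:z]
N(rest) = Σ N(rest − s) over sources s of rest; N(one piece) = 1:
  size 1 → [7]=1  [9]=1
  size 2 → [7,9]=2  [8,9]=1
  size 3 → [6,8,9]=1  [7,8,9]=3
  size 4 → [1,7,8,9]=3  [4,6,8,9]=1  [5,7,8,9]=3  [6,7,8,9]=4
  size 5 → [1,5,7,8,9]=6  [1,6,7,8,9]=7  [3,4,6,8,9]=1  [4,6,7,8,9]=5  [5,6,7,8,9]=7
  size 6 → [1,4,6,7,8,9]=12  [1,5,6,7,8,9]=20  [2,3,4,6,8,9]=1  [3,4,6,7,8,9]=6  [4,5,6,7,8,9]=12
  size 7 → [0,2,3,4,6,8,9]=1  [1,3,4,6,7,8,9]=18  [1,4,5,6,7,8,9]=44  [2,3,4,6,7,8,9]=7  [3,4,5,6,7,8,9]=18
  size 8 → [0,2,3,4,6,7,8,9]=8  [1,2,3,4,6,7,8,9]=25  [1,3,4,5,6,7,8,9]=80  [2,3,4,5,6,7,8,9]=25
  first=0(b) contributes 130
  first=1(y) contributes 33
  first=5(z) contributes 33
|[w]| = 196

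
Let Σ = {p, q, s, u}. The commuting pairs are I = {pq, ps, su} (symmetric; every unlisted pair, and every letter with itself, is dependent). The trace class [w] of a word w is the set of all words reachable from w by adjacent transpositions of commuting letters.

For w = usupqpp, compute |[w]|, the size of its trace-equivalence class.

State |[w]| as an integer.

18

piece 0:u — minimal
piece 1:s — minimal
piece 2:u rests on {0:u}
piece 3:p rests on {2:u}
piece 4:q rests on {1:s, 2:u}
piece 5:p rests on {3:p}
piece 6:p rests on {5:p}
minimal pieces: {0:u, 1:s}
ways to finish when only these pieces remain (= sum over removing one remaining piece with nothing left below it):
  1 left: {4}→1  {6}→1
  2 left: {1,4}→1  {4,6}→2  {5,6}→1
  3 left: {1,4,6}→3  {3,5,6}→1  {4,5,6}→3
  4 left: {1,4,5,6}→6  {3,4,5,6}→4
  5 left: {1,3,4,5,6}→10  {2,3,4,5,6}→4
  placing 0:u first → 14 extensions
  placing 1:s first → 4 extensions
total linear extensions = 18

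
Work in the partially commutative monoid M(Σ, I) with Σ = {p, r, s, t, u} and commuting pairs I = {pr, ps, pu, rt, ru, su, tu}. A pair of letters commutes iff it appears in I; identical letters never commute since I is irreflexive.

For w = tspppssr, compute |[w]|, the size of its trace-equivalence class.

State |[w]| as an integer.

35

piece 0:t — minimal
piece 1:s rests on {0:t}
piece 2:p rests on {0:t}
piece 3:p rests on {2:p}
piece 4:p rests on {3:p}
piece 5:s rests on {1:s}
piece 6:s rests on {5:s}
piece 7:r rests on {6:s}
minimal pieces: {0:t}
ways to finish when only these pieces remain (= sum over removing one remaining piece with nothing left below it):
  1 left: {4}→1  {7}→1
  2 left: {3,4}→1  {4,7}→2  {6,7}→1
  3 left: {2,3,4}→1  {3,4,7}→3  {4,6,7}→3  {5,6,7}→1
  4 left: {1,5,6,7}→1  {2,3,4,7}→4  {3,4,6,7}→6  {4,5,6,7}→4
  5 left: {1,4,5,6,7}→5  {2,3,4,6,7}→10  {3,4,5,6,7}→10
  6 left: {1,3,4,5,6,7}→15  {2,3,4,5,6,7}→20
  placing 0:t first → 35 extensions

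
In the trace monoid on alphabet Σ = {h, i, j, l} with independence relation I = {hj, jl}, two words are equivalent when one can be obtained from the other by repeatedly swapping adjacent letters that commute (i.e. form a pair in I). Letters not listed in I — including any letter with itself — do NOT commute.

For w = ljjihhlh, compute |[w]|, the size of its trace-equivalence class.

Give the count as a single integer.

0(l) covers ∅
1(j) covers ∅
2(j) covers 1:j
3(i) covers 0:l, 2:j
4(h) covers 3:i
5(h) covers 4:h
6(l) covers 5:h
7(h) covers 6:l
floor of heap: 0:l, 1:j
completions by unplaced set U, small U first (add the entries for U minus each lowest piece of U):
  |U|=1: {7}:1
  |U|=2: {6,7}:1
  |U|=3: {5,6,7}:1
  |U|=4: {4,5,6,7}:1
  |U|=5: {3,4,5,6,7}:1
  |U|=6: {0,3,4,5,6,7}:1  {2,3,4,5,6,7}:1
  start at 0(l): 1
  start at 1(j): 2
sum over floor = 3

3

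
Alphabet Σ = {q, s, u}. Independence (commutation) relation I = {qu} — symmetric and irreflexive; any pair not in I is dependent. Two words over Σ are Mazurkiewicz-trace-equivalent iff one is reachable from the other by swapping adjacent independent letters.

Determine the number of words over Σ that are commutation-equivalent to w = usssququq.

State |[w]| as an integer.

10

drop 0:u onto floor
drop 1:s onto {0:u}
drop 2:s onto {1:s}
drop 3:s onto {2:s}
drop 4:q onto {3:s}
drop 5:u onto {3:s}
drop 6:q onto {4:q}
drop 7:u onto {5:u}
drop 8:q onto {6:q}
ground layer = {0:u}
drop-orders for the pieces not yet dropped (sum over which currently-grounded one goes next):
  1 to go: {7} 1  {8} 1
  2 to go: {5,7} 1  {6,8} 1  {7,8} 2
  3 to go: {4,6,8} 1  {5,7,8} 3  {6,7,8} 3
  4 to go: {4,6,7,8} 4  {5,6,7,8} 6
  5 to go: {4,5,6,7,8} 10
  6 to go: {3,4,5,6,7,8} 10
  7 to go: {2,3,4,5,6,7,8} 10
  if 0:u drops first: 10 orders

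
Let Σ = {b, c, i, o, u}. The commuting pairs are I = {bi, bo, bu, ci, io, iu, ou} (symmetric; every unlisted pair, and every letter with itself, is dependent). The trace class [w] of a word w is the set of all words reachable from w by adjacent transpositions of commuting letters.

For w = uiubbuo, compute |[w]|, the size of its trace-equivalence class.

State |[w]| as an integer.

drop 0:u onto floor
drop 1:i onto floor
drop 2:u onto {0:u}
drop 3:b onto floor
drop 4:b onto {3:b}
drop 5:u onto {2:u}
drop 6:o onto floor
ground layer = {0:u, 1:i, 3:b, 6:o}
drop-orders for the pieces not yet dropped (sum over which currently-grounded one goes next):
  1 to go: {1} 1  {4} 1  {5} 1  {6} 1
  2 to go: {1,4} 2  {1,5} 2  {1,6} 2  {2,5} 1  {3,4} 1  {4,5} 2  {4,6} 2  {5,6} 2
  3 to go: {0,2,5} 1  {1,2,5} 3  {1,3,4} 3  {1,4,5} 6  {1,4,6} 6  {1,5,6} 6  {2,4,5} 3  {2,5,6} 3  {3,4,5} 3  {3,4,6} 3  {4,5,6} 6
  4 to go: {0,1,2,5} 4  {0,2,4,5} 4  {0,2,5,6} 4  {1,2,4,5} 12  {1,2,5,6} 12  {1,3,4,5} 12  {1,3,4,6} 12  {1,4,5,6} 24  {2,3,4,5} 6  {2,4,5,6} 12  {3,4,5,6} 12
  5 to go: {0,1,2,4,5} 20  {0,1,2,5,6} 20  {0,2,3,4,5} 10  {0,2,4,5,6} 20  {1,2,3,4,5} 30  {1,2,4,5,6} 60  {1,3,4,5,6} 60  {2,3,4,5,6} 30
  if 0:u drops first: 180 orders
  if 1:i drops first: 60 orders
  if 3:b drops first: 120 orders
  if 6:o drops first: 60 orders
heap linearizations: 420

420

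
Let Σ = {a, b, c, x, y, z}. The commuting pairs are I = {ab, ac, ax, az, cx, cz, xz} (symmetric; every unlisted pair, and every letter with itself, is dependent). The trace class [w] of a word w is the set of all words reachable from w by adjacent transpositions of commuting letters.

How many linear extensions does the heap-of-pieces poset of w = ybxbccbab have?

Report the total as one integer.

#0=y has no predecessor
#1=b depends on [0:y]
#2=x depends on [1:b]
#3=b depends on [2:x]
#4=c depends on [3:b]
#5=c depends on [4:c]
#6=b depends on [5:c]
#7=a depends on [0:y]
#8=b depends on [6:b]
sources: [0:y]
N(rest) = Σ N(rest − s) over sources s of rest; N(one piece) = 1:
  size 1 → [7]=1  [8]=1
  size 2 → [6,8]=1  [7,8]=2
  size 3 → [5,6,8]=1  [6,7,8]=3
  size 4 → [4,5,6,8]=1  [5,6,7,8]=4
  size 5 → [3,4,5,6,8]=1  [4,5,6,7,8]=5
  size 6 → [2,3,4,5,6,8]=1  [3,4,5,6,7,8]=6
  size 7 → [1,2,3,4,5,6,8]=1  [2,3,4,5,6,7,8]=7
  first=0(y) contributes 8

8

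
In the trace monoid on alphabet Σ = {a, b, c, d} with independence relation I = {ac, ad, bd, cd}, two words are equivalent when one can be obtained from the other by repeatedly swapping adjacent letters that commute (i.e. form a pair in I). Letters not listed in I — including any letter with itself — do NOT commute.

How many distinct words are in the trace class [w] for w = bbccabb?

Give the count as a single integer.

3

drop 0:b onto floor
drop 1:b onto {0:b}
drop 2:c onto {1:b}
drop 3:c onto {2:c}
drop 4:a onto {1:b}
drop 5:b onto {3:c, 4:a}
drop 6:b onto {5:b}
ground layer = {0:b}
drop-orders for the pieces not yet dropped (sum over which currently-grounded one goes next):
  1 to go: {6} 1
  2 to go: {5,6} 1
  3 to go: {3,5,6} 1  {4,5,6} 1
  4 to go: {2,3,5,6} 1  {3,4,5,6} 2
  5 to go: {2,3,4,5,6} 3
  if 0:b drops first: 3 orders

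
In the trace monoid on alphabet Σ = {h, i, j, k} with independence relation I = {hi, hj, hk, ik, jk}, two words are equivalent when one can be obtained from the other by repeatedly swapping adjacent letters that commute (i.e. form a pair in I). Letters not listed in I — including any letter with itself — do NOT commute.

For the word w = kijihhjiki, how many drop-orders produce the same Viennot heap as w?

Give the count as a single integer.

1260

piece 0:k — minimal
piece 1:i — minimal
piece 2:j rests on {1:i}
piece 3:i rests on {2:j}
piece 4:h — minimal
piece 5:h rests on {4:h}
piece 6:j rests on {3:i}
piece 7:i rests on {6:j}
piece 8:k rests on {0:k}
piece 9:i rests on {7:i}
minimal pieces: {0:k, 1:i, 4:h}
ways to finish when only these pieces remain (= sum over removing one remaining piece with nothing left below it):
  1 left: {5}→1  {8}→1  {9}→1
  2 left: {0,8}→1  {4,5}→1  {5,8}→2  {5,9}→2  {7,9}→1  {8,9}→2
  3 left: {0,5,8}→3  {0,8,9}→3  {4,5,8}→3  {4,5,9}→3  {5,7,9}→3  {5,8,9}→6  {6,7,9}→1  {7,8,9}→3
  4 left: {0,4,5,8}→6  {0,5,8,9}→12  {0,7,8,9}→6  {3,6,7,9}→1  {4,5,7,9}→6  {4,5,8,9}→12  {5,6,7,9}→4  {5,7,8,9}→12  {6,7,8,9}→4
  5 left: {0,4,5,8,9}→30  {0,5,7,8,9}→30  {0,6,7,8,9}→10  {2,3,6,7,9}→1  {3,5,6,7,9}→5  {3,6,7,8,9}→5  {4,5,6,7,9}→10  {4,5,7,8,9}→30  {5,6,7,8,9}→20
  6 left: {0,3,6,7,8,9}→15  {0,4,5,7,8,9}→90  {0,5,6,7,8,9}→60  {1,2,3,6,7,9}→1  {2,3,5,6,7,9}→6  {2,3,6,7,8,9}→6  {3,4,5,6,7,9}→15  {3,5,6,7,8,9}→30  {4,5,6,7,8,9}→60
  7 left: {0,2,3,6,7,8,9}→21  {0,3,5,6,7,8,9}→105  {0,4,5,6,7,8,9}→210  {1,2,3,5,6,7,9}→7  {1,2,3,6,7,8,9}→7  {2,3,4,5,6,7,9}→21  {2,3,5,6,7,8,9}→42  {3,4,5,6,7,8,9}→105
  8 left: {0,1,2,3,6,7,8,9}→28  {0,2,3,5,6,7,8,9}→168  {0,3,4,5,6,7,8,9}→420  {1,2,3,4,5,6,7,9}→28  {1,2,3,5,6,7,8,9}→56  {2,3,4,5,6,7,8,9}→168
  placing 0:k first → 252 extensions
  placing 1:i first → 756 extensions
  placing 4:h first → 252 extensions
total linear extensions = 1260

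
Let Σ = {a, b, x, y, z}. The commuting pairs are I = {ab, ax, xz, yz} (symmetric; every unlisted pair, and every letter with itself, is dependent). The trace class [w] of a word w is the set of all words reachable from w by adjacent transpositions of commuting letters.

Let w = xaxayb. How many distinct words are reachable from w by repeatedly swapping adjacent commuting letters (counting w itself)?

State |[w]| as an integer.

drop 0:x onto floor
drop 1:a onto floor
drop 2:x onto {0:x}
drop 3:a onto {1:a}
drop 4:y onto {2:x, 3:a}
drop 5:b onto {4:y}
ground layer = {0:x, 1:a}
drop-orders for the pieces not yet dropped (sum over which currently-grounded one goes next):
  1 to go: {5} 1
  2 to go: {4,5} 1
  3 to go: {2,4,5} 1  {3,4,5} 1
  4 to go: {0,2,4,5} 1  {1,3,4,5} 1  {2,3,4,5} 2
  if 0:x drops first: 3 orders
  if 1:a drops first: 3 orders
heap linearizations: 6

6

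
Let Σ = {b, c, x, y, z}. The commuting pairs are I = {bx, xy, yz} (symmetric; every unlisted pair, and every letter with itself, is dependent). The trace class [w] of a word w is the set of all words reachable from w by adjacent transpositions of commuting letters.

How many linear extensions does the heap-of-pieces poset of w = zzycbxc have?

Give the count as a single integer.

piece 0:z — minimal
piece 1:z rests on {0:z}
piece 2:y — minimal
piece 3:c rests on {1:z, 2:y}
piece 4:b rests on {3:c}
piece 5:x rests on {3:c}
piece 6:c rests on {4:b, 5:x}
minimal pieces: {0:z, 2:y}
ways to finish when only these pieces remain (= sum over removing one remaining piece with nothing left below it):
  1 left: {6}→1
  2 left: {4,6}→1  {5,6}→1
  3 left: {4,5,6}→2
  4 left: {3,4,5,6}→2
  5 left: {1,3,4,5,6}→2  {2,3,4,5,6}→2
  placing 0:z first → 4 extensions
  placing 2:y first → 2 extensions
total linear extensions = 6

6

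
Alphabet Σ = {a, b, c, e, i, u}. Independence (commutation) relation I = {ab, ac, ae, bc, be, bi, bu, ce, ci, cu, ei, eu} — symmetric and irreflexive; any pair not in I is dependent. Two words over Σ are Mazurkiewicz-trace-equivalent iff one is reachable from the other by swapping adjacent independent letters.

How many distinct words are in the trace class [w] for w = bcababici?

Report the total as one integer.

1260

piece 0:b — minimal
piece 1:c — minimal
piece 2:a — minimal
piece 3:b rests on {0:b}
piece 4:a rests on {2:a}
piece 5:b rests on {3:b}
piece 6:i rests on {4:a}
piece 7:c rests on {1:c}
piece 8:i rests on {6:i}
minimal pieces: {0:b, 1:c, 2:a}
ways to finish when only these pieces remain (= sum over removing one remaining piece with nothing left below it):
  1 left: {5}→1  {7}→1  {8}→1
  2 left: {1,7}→1  {3,5}→1  {5,7}→2  {5,8}→2  {6,8}→1  {7,8}→2
  3 left: {0,3,5}→1  {1,5,7}→3  {1,7,8}→3  {3,5,7}→3  {3,5,8}→3  {4,6,8}→1  {5,6,8}→3  {5,7,8}→6  {6,7,8}→3
  4 left: {0,3,5,7}→4  {0,3,5,8}→4  {1,3,5,7}→6  {1,5,7,8}→12  {1,6,7,8}→6  {2,4,6,8}→1  {3,5,6,8}→6  {3,5,7,8}→12  {4,5,6,8}→4  {4,6,7,8}→4  {5,6,7,8}→12
  5 left: {0,1,3,5,7}→10  {0,3,5,6,8}→10  {0,3,5,7,8}→20  {1,3,5,7,8}→30  {1,4,6,7,8}→10  {1,5,6,7,8}→30  {2,4,5,6,8}→5  {2,4,6,7,8}→5  {3,4,5,6,8}→10  {3,5,6,7,8}→30  {4,5,6,7,8}→20
  6 left: {0,1,3,5,7,8}→60  {0,3,4,5,6,8}→20  {0,3,5,6,7,8}→60  {1,2,4,6,7,8}→15  {1,3,5,6,7,8}→90  {1,4,5,6,7,8}→60  {2,3,4,5,6,8}→15  {2,4,5,6,7,8}→30  {3,4,5,6,7,8}→60
  7 left: {0,1,3,5,6,7,8}→210  {0,2,3,4,5,6,8}→35  {0,3,4,5,6,7,8}→140  {1,2,4,5,6,7,8}→105  {1,3,4,5,6,7,8}→210  {2,3,4,5,6,7,8}→105
  placing 0:b first → 420 extensions
  placing 1:c first → 280 extensions
  placing 2:a first → 560 extensions
total linear extensions = 1260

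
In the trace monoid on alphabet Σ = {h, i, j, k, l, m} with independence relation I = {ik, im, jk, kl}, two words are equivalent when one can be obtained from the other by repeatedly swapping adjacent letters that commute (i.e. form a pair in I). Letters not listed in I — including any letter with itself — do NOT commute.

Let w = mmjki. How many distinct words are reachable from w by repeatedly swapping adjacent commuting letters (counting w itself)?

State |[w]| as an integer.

3

piece 0:m — minimal
piece 1:m rests on {0:m}
piece 2:j rests on {1:m}
piece 3:k rests on {1:m}
piece 4:i rests on {2:j}
minimal pieces: {0:m}
ways to finish when only these pieces remain (= sum over removing one remaining piece with nothing left below it):
  1 left: {3}→1  {4}→1
  2 left: {2,4}→1  {3,4}→2
  3 left: {2,3,4}→3
  placing 0:m first → 3 extensions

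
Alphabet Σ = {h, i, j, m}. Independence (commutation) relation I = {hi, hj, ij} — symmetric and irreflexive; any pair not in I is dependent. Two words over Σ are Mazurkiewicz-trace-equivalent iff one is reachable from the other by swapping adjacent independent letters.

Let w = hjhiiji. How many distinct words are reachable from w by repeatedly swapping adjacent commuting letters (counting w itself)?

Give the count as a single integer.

210

drop 0:h onto floor
drop 1:j onto floor
drop 2:h onto {0:h}
drop 3:i onto floor
drop 4:i onto {3:i}
drop 5:j onto {1:j}
drop 6:i onto {4:i}
ground layer = {0:h, 1:j, 3:i}
drop-orders for the pieces not yet dropped (sum over which currently-grounded one goes next):
  1 to go: {2} 1  {5} 1  {6} 1
  2 to go: {0,2} 1  {1,5} 1  {2,5} 2  {2,6} 2  {4,6} 1  {5,6} 2
  3 to go: {0,2,5} 3  {0,2,6} 3  {1,2,5} 3  {1,5,6} 3  {2,4,6} 3  {2,5,6} 6  {3,4,6} 1  {4,5,6} 3
  4 to go: {0,1,2,5} 6  {0,2,4,6} 6  {0,2,5,6} 12  {1,2,5,6} 12  {1,4,5,6} 6  {2,3,4,6} 4  {2,4,5,6} 12  {3,4,5,6} 4
  5 to go: {0,1,2,5,6} 30  {0,2,3,4,6} 10  {0,2,4,5,6} 30  {1,2,4,5,6} 30  {1,3,4,5,6} 10  {2,3,4,5,6} 20
  if 0:h drops first: 60 orders
  if 1:j drops first: 60 orders
  if 3:i drops first: 90 orders
heap linearizations: 210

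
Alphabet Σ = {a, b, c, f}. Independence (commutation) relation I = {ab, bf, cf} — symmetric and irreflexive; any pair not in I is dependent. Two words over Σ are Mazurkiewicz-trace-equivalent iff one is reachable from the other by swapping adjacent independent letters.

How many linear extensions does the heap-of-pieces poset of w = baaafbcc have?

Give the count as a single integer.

drop 0:b onto floor
drop 1:a onto floor
drop 2:a onto {1:a}
drop 3:a onto {2:a}
drop 4:f onto {3:a}
drop 5:b onto {0:b}
drop 6:c onto {3:a, 5:b}
drop 7:c onto {6:c}
ground layer = {0:b, 1:a}
drop-orders for the pieces not yet dropped (sum over which currently-grounded one goes next):
  1 to go: {4} 1  {7} 1
  2 to go: {4,7} 2  {6,7} 1
  3 to go: {4,6,7} 3  {5,6,7} 1
  4 to go: {0,5,6,7} 1  {3,4,6,7} 3  {4,5,6,7} 4
  5 to go: {0,4,5,6,7} 5  {2,3,4,6,7} 3  {3,4,5,6,7} 7
  6 to go: {0,3,4,5,6,7} 12  {1,2,3,4,6,7} 3  {2,3,4,5,6,7} 10
  if 0:b drops first: 13 orders
  if 1:a drops first: 22 orders
heap linearizations: 35

35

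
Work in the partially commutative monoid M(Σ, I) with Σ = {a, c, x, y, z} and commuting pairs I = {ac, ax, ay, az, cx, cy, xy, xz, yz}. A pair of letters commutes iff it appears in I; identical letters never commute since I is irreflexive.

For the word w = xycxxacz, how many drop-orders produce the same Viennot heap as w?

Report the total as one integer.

1120

0(x) covers ∅
1(y) covers ∅
2(c) covers ∅
3(x) covers 0:x
4(x) covers 3:x
5(a) covers ∅
6(c) covers 2:c
7(z) covers 6:c
floor of heap: 0:x, 1:y, 2:c, 5:a
completions by unplaced set U, small U first (add the entries for U minus each lowest piece of U):
  |U|=1: {1}:1  {4}:1  {5}:1  {7}:1
  |U|=2: {1,4}:2  {1,5}:2  {1,7}:2  {3,4}:1  {4,5}:2  {4,7}:2  {5,7}:2  {6,7}:1
  |U|=3: {0,3,4}:1  {1,3,4}:3  {1,4,5}:6  {1,4,7}:6  {1,5,7}:6  {1,6,7}:3  {2,6,7}:1  {3,4,5}:3  {3,4,7}:3  {4,5,7}:6  {4,6,7}:3  {5,6,7}:3
  |U|=4: {0,1,3,4}:4  {0,3,4,5}:4  {0,3,4,7}:4  {1,2,6,7}:4  {1,3,4,5}:12  {1,3,4,7}:12  {1,4,5,7}:24  {1,4,6,7}:12  {1,5,6,7}:12  {2,4,6,7}:4  {2,5,6,7}:4  {3,4,5,7}:12  {3,4,6,7}:6  {4,5,6,7}:12
  |U|=5: {0,1,3,4,5}:20  {0,1,3,4,7}:20  {0,3,4,5,7}:20  {0,3,4,6,7}:10  {1,2,4,6,7}:20  {1,2,5,6,7}:20  {1,3,4,5,7}:60  {1,3,4,6,7}:30  {1,4,5,6,7}:60  {2,3,4,6,7}:10  {2,4,5,6,7}:20  {3,4,5,6,7}:30
  |U|=6: {0,1,3,4,5,7}:120  {0,1,3,4,6,7}:60  {0,2,3,4,6,7}:20  {0,3,4,5,6,7}:60  {1,2,3,4,6,7}:60  {1,2,4,5,6,7}:120  {1,3,4,5,6,7}:180  {2,3,4,5,6,7}:60
  start at 0(x): 420
  start at 1(y): 140
  start at 2(c): 420
  start at 5(a): 140
sum over floor = 1120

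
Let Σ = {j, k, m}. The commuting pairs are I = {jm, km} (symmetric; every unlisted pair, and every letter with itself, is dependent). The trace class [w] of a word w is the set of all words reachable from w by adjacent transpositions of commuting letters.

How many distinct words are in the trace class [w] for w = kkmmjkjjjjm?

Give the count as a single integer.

drop 0:k onto floor
drop 1:k onto {0:k}
drop 2:m onto floor
drop 3:m onto {2:m}
drop 4:j onto {1:k}
drop 5:k onto {4:j}
drop 6:j onto {5:k}
drop 7:j onto {6:j}
drop 8:j onto {7:j}
drop 9:j onto {8:j}
drop 10:m onto {3:m}
ground layer = {0:k, 2:m}
drop-orders for the pieces not yet dropped (sum over which currently-grounded one goes next):
  1 to go: {9} 1  {10} 1
  2 to go: {3,10} 1  {8,9} 1  {9,10} 2
  3 to go: {2,3,10} 1  {3,9,10} 3  {7,8,9} 1  {8,9,10} 3
  4 to go: {2,3,9,10} 4  {3,8,9,10} 6  {6,7,8,9} 1  {7,8,9,10} 4
  5 to go: {2,3,8,9,10} 10  {3,7,8,9,10} 10  {5,6,7,8,9} 1  {6,7,8,9,10} 5
  6 to go: {2,3,7,8,9,10} 20  {3,6,7,8,9,10} 15  {4,5,6,7,8,9} 1  {5,6,7,8,9,10} 6
  7 to go: {1,4,5,6,7,8,9} 1  {2,3,6,7,8,9,10} 35  {3,5,6,7,8,9,10} 21  {4,5,6,7,8,9,10} 7
  8 to go: {0,1,4,5,6,7,8,9} 1  {1,4,5,6,7,8,9,10} 8  {2,3,5,6,7,8,9,10} 56  {3,4,5,6,7,8,9,10} 28
  9 to go: {0,1,4,5,6,7,8,9,10} 9  {1,3,4,5,6,7,8,9,10} 36  {2,3,4,5,6,7,8,9,10} 84
  if 0:k drops first: 120 orders
  if 2:m drops first: 45 orders
heap linearizations: 165

165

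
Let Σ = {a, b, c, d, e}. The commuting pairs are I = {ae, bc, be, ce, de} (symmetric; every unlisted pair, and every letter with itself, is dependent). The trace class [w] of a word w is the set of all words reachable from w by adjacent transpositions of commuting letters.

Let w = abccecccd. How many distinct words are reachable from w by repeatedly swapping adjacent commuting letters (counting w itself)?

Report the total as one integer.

54

#0=a has no predecessor
#1=b depends on [0:a]
#2=c depends on [0:a]
#3=c depends on [2:c]
#4=e has no predecessor
#5=c depends on [3:c]
#6=c depends on [5:c]
#7=c depends on [6:c]
#8=d depends on [1:b, 7:c]
sources: [0:a, 4:e]
N(rest) = Σ N(rest − s) over sources s of rest; N(one piece) = 1:
  size 1 → [4]=1  [8]=1
  size 2 → [1,8]=1  [4,8]=2  [7,8]=1
  size 3 → [1,4,8]=3  [1,7,8]=2  [4,7,8]=3  [6,7,8]=1
  size 4 → [1,4,7,8]=8  [1,6,7,8]=3  [4,6,7,8]=4  [5,6,7,8]=1
  size 5 → [1,4,6,7,8]=15  [1,5,6,7,8]=4  [3,5,6,7,8]=1  [4,5,6,7,8]=5
  size 6 → [1,3,5,6,7,8]=5  [1,4,5,6,7,8]=24  [2,3,5,6,7,8]=1  [3,4,5,6,7,8]=6
  size 7 → [1,2,3,5,6,7,8]=6  [1,3,4,5,6,7,8]=35  [2,3,4,5,6,7,8]=7
  first=0(a) contributes 48
  first=4(e) contributes 6
|[w]| = 54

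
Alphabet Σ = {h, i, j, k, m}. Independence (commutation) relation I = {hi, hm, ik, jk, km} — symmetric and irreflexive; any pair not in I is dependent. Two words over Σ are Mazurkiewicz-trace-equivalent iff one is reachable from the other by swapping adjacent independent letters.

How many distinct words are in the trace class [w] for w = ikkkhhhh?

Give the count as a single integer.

piece 0:i — minimal
piece 1:k — minimal
piece 2:k rests on {1:k}
piece 3:k rests on {2:k}
piece 4:h rests on {3:k}
piece 5:h rests on {4:h}
piece 6:h rests on {5:h}
piece 7:h rests on {6:h}
minimal pieces: {0:i, 1:k}
ways to finish when only these pieces remain (= sum over removing one remaining piece with nothing left below it):
  1 left: {0}→1  {7}→1
  2 left: {0,7}→2  {6,7}→1
  3 left: {0,6,7}→3  {5,6,7}→1
  4 left: {0,5,6,7}→4  {4,5,6,7}→1
  5 left: {0,4,5,6,7}→5  {3,4,5,6,7}→1
  6 left: {0,3,4,5,6,7}→6  {2,3,4,5,6,7}→1
  placing 0:i first → 1 extensions
  placing 1:k first → 7 extensions
total linear extensions = 8

8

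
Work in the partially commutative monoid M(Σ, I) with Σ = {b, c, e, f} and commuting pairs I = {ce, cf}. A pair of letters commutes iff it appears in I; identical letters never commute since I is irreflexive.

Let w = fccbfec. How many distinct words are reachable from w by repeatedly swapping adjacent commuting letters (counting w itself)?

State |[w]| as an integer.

9

0(f) covers ∅
1(c) covers ∅
2(c) covers 1:c
3(b) covers 0:f, 2:c
4(f) covers 3:b
5(e) covers 4:f
6(c) covers 3:b
floor of heap: 0:f, 1:c
completions by unplaced set U, small U first (add the entries for U minus each lowest piece of U):
  |U|=1: {5}:1  {6}:1
  |U|=2: {4,5}:1  {5,6}:2
  |U|=3: {4,5,6}:3
  |U|=4: {3,4,5,6}:3
  |U|=5: {0,3,4,5,6}:3  {2,3,4,5,6}:3
  start at 0(f): 3
  start at 1(c): 6
sum over floor = 9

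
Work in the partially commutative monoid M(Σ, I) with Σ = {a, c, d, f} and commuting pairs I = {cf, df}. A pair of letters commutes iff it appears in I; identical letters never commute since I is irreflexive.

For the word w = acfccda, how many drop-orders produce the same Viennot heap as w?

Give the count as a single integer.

0(a) covers ∅
1(c) covers 0:a
2(f) covers 0:a
3(c) covers 1:c
4(c) covers 3:c
5(d) covers 4:c
6(a) covers 2:f, 5:d
floor of heap: 0:a
completions by unplaced set U, small U first (add the entries for U minus each lowest piece of U):
  |U|=1: {6}:1
  |U|=2: {2,6}:1  {5,6}:1
  |U|=3: {2,5,6}:2  {4,5,6}:1
  |U|=4: {2,4,5,6}:3  {3,4,5,6}:1
  |U|=5: {1,3,4,5,6}:1  {2,3,4,5,6}:4
  start at 0(a): 5

5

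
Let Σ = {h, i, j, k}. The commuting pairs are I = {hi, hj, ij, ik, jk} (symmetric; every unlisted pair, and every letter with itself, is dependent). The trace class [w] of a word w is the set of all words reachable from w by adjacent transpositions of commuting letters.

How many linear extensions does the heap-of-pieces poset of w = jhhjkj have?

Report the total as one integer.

20

piece 0:j — minimal
piece 1:h — minimal
piece 2:h rests on {1:h}
piece 3:j rests on {0:j}
piece 4:k rests on {2:h}
piece 5:j rests on {3:j}
minimal pieces: {0:j, 1:h}
ways to finish when only these pieces remain (= sum over removing one remaining piece with nothing left below it):
  1 left: {4}→1  {5}→1
  2 left: {2,4}→1  {3,5}→1  {4,5}→2
  3 left: {0,3,5}→1  {1,2,4}→1  {2,4,5}→3  {3,4,5}→3
  4 left: {0,3,4,5}→4  {1,2,4,5}→4  {2,3,4,5}→6
  placing 0:j first → 10 extensions
  placing 1:h first → 10 extensions
total linear extensions = 20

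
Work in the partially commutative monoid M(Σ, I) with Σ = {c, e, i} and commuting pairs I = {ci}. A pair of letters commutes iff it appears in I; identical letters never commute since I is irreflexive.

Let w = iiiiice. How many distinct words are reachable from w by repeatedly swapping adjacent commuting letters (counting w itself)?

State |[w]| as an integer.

#0=i has no predecessor
#1=i depends on [0:i]
#2=i depends on [1:i]
#3=i depends on [2:i]
#4=i depends on [3:i]
#5=c has no predecessor
#6=e depends on [4:i, 5:c]
sources: [0:i, 5:c]
N(rest) = Σ N(rest − s) over sources s of rest; N(one piece) = 1:
  size 1 → [6]=1
  size 2 → [4,6]=1  [5,6]=1
  size 3 → [3,4,6]=1  [4,5,6]=2
  size 4 → [2,3,4,6]=1  [3,4,5,6]=3
  size 5 → [1,2,3,4,6]=1  [2,3,4,5,6]=4
  first=0(i) contributes 5
  first=5(c) contributes 1
|[w]| = 6

6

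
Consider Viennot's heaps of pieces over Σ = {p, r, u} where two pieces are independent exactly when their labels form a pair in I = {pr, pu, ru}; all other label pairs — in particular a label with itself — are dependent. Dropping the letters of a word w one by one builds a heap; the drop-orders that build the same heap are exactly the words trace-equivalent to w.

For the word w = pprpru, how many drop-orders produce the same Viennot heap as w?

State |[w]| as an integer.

60

0(p) covers ∅
1(p) covers 0:p
2(r) covers ∅
3(p) covers 1:p
4(r) covers 2:r
5(u) covers ∅
floor of heap: 0:p, 2:r, 5:u
completions by unplaced set U, small U first (add the entries for U minus each lowest piece of U):
  |U|=1: {3}:1  {4}:1  {5}:1
  |U|=2: {1,3}:1  {2,4}:1  {3,4}:2  {3,5}:2  {4,5}:2
  |U|=3: {0,1,3}:1  {1,3,4}:3  {1,3,5}:3  {2,3,4}:3  {2,4,5}:3  {3,4,5}:6
  |U|=4: {0,1,3,4}:4  {0,1,3,5}:4  {1,2,3,4}:6  {1,3,4,5}:12  {2,3,4,5}:12
  start at 0(p): 30
  start at 2(r): 20
  start at 5(u): 10
sum over floor = 60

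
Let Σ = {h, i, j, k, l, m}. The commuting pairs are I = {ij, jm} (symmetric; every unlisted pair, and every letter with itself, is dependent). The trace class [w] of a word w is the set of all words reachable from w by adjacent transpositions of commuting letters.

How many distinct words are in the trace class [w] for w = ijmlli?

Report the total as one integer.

3

#0=i has no predecessor
#1=j has no predecessor
#2=m depends on [0:i]
#3=l depends on [1:j, 2:m]
#4=l depends on [3:l]
#5=i depends on [4:l]
sources: [0:i, 1:j]
N(rest) = Σ N(rest − s) over sources s of rest; N(one piece) = 1:
  size 1 → [5]=1
  size 2 → [4,5]=1
  size 3 → [3,4,5]=1
  size 4 → [1,3,4,5]=1  [2,3,4,5]=1
  first=0(i) contributes 2
  first=1(j) contributes 1
|[w]| = 3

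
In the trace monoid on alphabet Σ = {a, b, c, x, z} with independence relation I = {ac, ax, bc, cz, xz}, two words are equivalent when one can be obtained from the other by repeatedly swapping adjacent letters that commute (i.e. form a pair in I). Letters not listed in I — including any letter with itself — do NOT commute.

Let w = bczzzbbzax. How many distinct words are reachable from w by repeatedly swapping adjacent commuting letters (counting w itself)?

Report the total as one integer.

24

drop 0:b onto floor
drop 1:c onto floor
drop 2:z onto {0:b}
drop 3:z onto {2:z}
drop 4:z onto {3:z}
drop 5:b onto {4:z}
drop 6:b onto {5:b}
drop 7:z onto {6:b}
drop 8:a onto {7:z}
drop 9:x onto {1:c, 6:b}
ground layer = {0:b, 1:c}
drop-orders for the pieces not yet dropped (sum over which currently-grounded one goes next):
  1 to go: {8} 1  {9} 1
  2 to go: {1,9} 1  {7,8} 1  {8,9} 2
  3 to go: {1,8,9} 3  {7,8,9} 3
  4 to go: {1,7,8,9} 6  {6,7,8,9} 3
  5 to go: {1,6,7,8,9} 9  {5,6,7,8,9} 3
  6 to go: {1,5,6,7,8,9} 12  {4,5,6,7,8,9} 3
  7 to go: {1,4,5,6,7,8,9} 15  {3,4,5,6,7,8,9} 3
  8 to go: {1,3,4,5,6,7,8,9} 18  {2,3,4,5,6,7,8,9} 3
  if 0:b drops first: 21 orders
  if 1:c drops first: 3 orders
heap linearizations: 24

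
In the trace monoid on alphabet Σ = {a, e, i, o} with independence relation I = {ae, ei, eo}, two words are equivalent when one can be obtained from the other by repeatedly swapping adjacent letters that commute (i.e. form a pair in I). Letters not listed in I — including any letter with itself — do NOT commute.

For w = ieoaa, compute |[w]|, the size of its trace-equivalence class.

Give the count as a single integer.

5

piece 0:i — minimal
piece 1:e — minimal
piece 2:o rests on {0:i}
piece 3:a rests on {2:o}
piece 4:a rests on {3:a}
minimal pieces: {0:i, 1:e}
ways to finish when only these pieces remain (= sum over removing one remaining piece with nothing left below it):
  1 left: {1}→1  {4}→1
  2 left: {1,4}→2  {3,4}→1
  3 left: {1,3,4}→3  {2,3,4}→1
  placing 0:i first → 4 extensions
  placing 1:e first → 1 extensions
total linear extensions = 5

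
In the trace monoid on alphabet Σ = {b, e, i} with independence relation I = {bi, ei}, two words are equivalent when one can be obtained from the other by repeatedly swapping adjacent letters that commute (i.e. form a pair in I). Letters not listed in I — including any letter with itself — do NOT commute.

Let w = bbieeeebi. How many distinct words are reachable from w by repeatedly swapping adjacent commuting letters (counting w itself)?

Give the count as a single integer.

36

0(b) covers ∅
1(b) covers 0:b
2(i) covers ∅
3(e) covers 1:b
4(e) covers 3:e
5(e) covers 4:e
6(e) covers 5:e
7(b) covers 6:e
8(i) covers 2:i
floor of heap: 0:b, 2:i
completions by unplaced set U, small U first (add the entries for U minus each lowest piece of U):
  |U|=1: {7}:1  {8}:1
  |U|=2: {2,8}:1  {6,7}:1  {7,8}:2
  |U|=3: {2,7,8}:3  {5,6,7}:1  {6,7,8}:3
  |U|=4: {2,6,7,8}:6  {4,5,6,7}:1  {5,6,7,8}:4
  |U|=5: {2,5,6,7,8}:10  {3,4,5,6,7}:1  {4,5,6,7,8}:5
  |U|=6: {1,3,4,5,6,7}:1  {2,4,5,6,7,8}:15  {3,4,5,6,7,8}:6
  |U|=7: {0,1,3,4,5,6,7}:1  {1,3,4,5,6,7,8}:7  {2,3,4,5,6,7,8}:21
  start at 0(b): 28
  start at 2(i): 8
sum over floor = 36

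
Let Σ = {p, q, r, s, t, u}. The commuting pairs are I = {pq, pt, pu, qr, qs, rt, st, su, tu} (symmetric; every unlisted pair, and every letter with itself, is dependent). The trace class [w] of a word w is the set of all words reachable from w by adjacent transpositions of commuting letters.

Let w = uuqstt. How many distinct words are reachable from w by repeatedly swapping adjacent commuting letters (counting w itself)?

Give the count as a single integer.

6

drop 0:u onto floor
drop 1:u onto {0:u}
drop 2:q onto {1:u}
drop 3:s onto floor
drop 4:t onto {2:q}
drop 5:t onto {4:t}
ground layer = {0:u, 3:s}
drop-orders for the pieces not yet dropped (sum over which currently-grounded one goes next):
  1 to go: {3} 1  {5} 1
  2 to go: {3,5} 2  {4,5} 1
  3 to go: {2,4,5} 1  {3,4,5} 3
  4 to go: {1,2,4,5} 1  {2,3,4,5} 4
  if 0:u drops first: 5 orders
  if 3:s drops first: 1 orders
heap linearizations: 6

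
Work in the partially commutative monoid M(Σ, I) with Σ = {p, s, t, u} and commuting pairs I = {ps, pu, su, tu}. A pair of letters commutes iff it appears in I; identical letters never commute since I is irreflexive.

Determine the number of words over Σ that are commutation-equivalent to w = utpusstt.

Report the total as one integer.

84

piece 0:u — minimal
piece 1:t — minimal
piece 2:p rests on {1:t}
piece 3:u rests on {0:u}
piece 4:s rests on {1:t}
piece 5:s rests on {4:s}
piece 6:t rests on {2:p, 5:s}
piece 7:t rests on {6:t}
minimal pieces: {0:u, 1:t}
ways to finish when only these pieces remain (= sum over removing one remaining piece with nothing left below it):
  1 left: {3}→1  {7}→1
  2 left: {0,3}→1  {3,7}→2  {6,7}→1
  3 left: {0,3,7}→3  {2,6,7}→1  {3,6,7}→3  {5,6,7}→1
  4 left: {0,3,6,7}→6  {2,3,6,7}→4  {2,5,6,7}→2  {3,5,6,7}→4  {4,5,6,7}→1
  5 left: {0,2,3,6,7}→10  {0,3,5,6,7}→10  {2,3,5,6,7}→10  {2,4,5,6,7}→3  {3,4,5,6,7}→5
  6 left: {0,2,3,5,6,7}→30  {0,3,4,5,6,7}→15  {1,2,4,5,6,7}→3  {2,3,4,5,6,7}→18
  placing 0:u first → 21 extensions
  placing 1:t first → 63 extensions
total linear extensions = 84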